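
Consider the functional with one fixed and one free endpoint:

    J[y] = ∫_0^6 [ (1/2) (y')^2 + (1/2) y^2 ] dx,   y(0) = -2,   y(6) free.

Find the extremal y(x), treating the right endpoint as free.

The Lagrangian L = (1/2) (y')^2 + (1/2) y^2 gives
    ∂L/∂y = 1 y,   ∂L/∂y' = y'.
Euler-Lagrange: y'' − y = 0.
With k = 1, the general solution is
    y(x) = A cosh(x) + B sinh(x).
Fixed left endpoint y(0) = -2 ⇒ A = -2.
The right endpoint x = 6 is free, so the natural (transversality) condition is ∂L/∂y' |_{x=6} = 0, i.e. y'(6) = 0.
Compute y'(x) = A k sinh(k x) + B k cosh(k x), so
    y'(6) = A k sinh(k·6) + B k cosh(k·6) = 0
    ⇒ B = −A tanh(k·6) = 2 tanh(1·6).
Therefore the extremal is
    y(x) = −2 cosh(1 x) + 2 tanh(1·6) sinh(1 x).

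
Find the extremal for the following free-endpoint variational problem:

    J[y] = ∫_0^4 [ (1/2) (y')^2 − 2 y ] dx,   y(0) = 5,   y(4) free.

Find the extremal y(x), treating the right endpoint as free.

The Lagrangian L = (1/2) (y')^2 − 2 y gives
    ∂L/∂y = −2,   ∂L/∂y' = y'.
Euler-Lagrange: d/dx(y') − (−2) = 0, i.e. y'' + 2 = 0, so
    y(x) = −(2/2) x^2 + C1 x + C2.
Fixed left endpoint y(0) = 5 ⇒ C2 = 5.
The right endpoint x = 4 is free, so the natural (transversality) condition is ∂L/∂y' |_{x=4} = 0, i.e. y'(4) = 0.
Compute y'(x) = −2 x + C1, so y'(4) = −8 + C1 = 0 ⇒ C1 = 8.
Therefore the extremal is
    y(x) = −x^2 + 8 x + 5.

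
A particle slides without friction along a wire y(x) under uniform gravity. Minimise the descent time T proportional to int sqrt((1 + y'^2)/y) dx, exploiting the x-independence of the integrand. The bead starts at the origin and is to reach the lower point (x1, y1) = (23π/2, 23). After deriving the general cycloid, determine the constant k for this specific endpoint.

The Lagrangian L = sqrt((1 + y'^2) / y) has no explicit x dependence, so the Beltrami identity applies:
    L − y' ∂L/∂y' = C.
Compute ∂L/∂y' = y' / sqrt(y (1 + y'^2)).
Substitute:
    sqrt((1 + y'^2)/y) − y'·y' / sqrt(y (1 + y'^2))
    = (1 + y'^2) / sqrt(y (1 + y'^2)) − y'^2 / sqrt(y (1 + y'^2))
    = 1 / sqrt(y (1 + y'^2)) = C.
Squaring and rearranging gives the first integral
    y (1 + y'^2) = 1/C^2 =: k   (constant).
Solving this first-order ODE by the substitution
    y = (k/2)(1 − cos θ)
yields the cycloid parameterisation
    x(θ) = (k/2)(θ − sin θ),   y(θ) = (k/2)(1 − cos θ).
The constant k is fixed by the endpoint condition.
Now fit the given lower endpoint (x1, y1) = (23π/2, 23). At the bottom of the first arch (θ = π), the parametric equations give
    y(π) = (k/2)(1 − cos π) = k,
    x(π) = (k/2)(π − sin π) = kπ/2.
Matching y(π) = 23 gives k = 23, consistent with x(π) = 23π/2. Therefore the specific cycloid is
    x(θ) = (23/2)(θ − sin θ),   y(θ) = (23/2)(1 − cos θ).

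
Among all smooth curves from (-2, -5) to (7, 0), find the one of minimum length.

Arc-length functional: J[y] = ∫ sqrt(1 + (y')^2) dx.
Lagrangian L = sqrt(1 + (y')^2) has no explicit y dependence, so ∂L/∂y = 0 and the Euler-Lagrange equation gives
    d/dx( y' / sqrt(1 + (y')^2) ) = 0  ⇒  y' / sqrt(1 + (y')^2) = const.
Hence y' is constant, so y(x) is affine.
Fitting the endpoints (-2, -5) and (7, 0):
    slope m = (0 − (-5)) / (7 − (-2)) = 5/9,
    intercept c = (-5) − m·(-2) = -35/9.
Extremal: y(x) = (5/9) x - 35/9.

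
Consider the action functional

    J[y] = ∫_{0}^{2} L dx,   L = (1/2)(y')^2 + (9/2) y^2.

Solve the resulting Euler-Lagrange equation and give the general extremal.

The Lagrangian is L = (1/2)(y')^2 + (9/2) y^2.
∂L/∂y = 9y.
∂L/∂y' = y'.
The Euler-Lagrange equation d/dx(∂L/∂y') − ∂L/∂y = 0 becomes:
    y'' - 9 y = 0
General solution: y(x) = A e^(3x) + B e^(-3x), where A and B are arbitrary constants fixed by the endpoint conditions.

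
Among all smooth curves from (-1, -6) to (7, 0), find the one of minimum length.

Arc-length functional: J[y] = ∫ sqrt(1 + (y')^2) dx.
Lagrangian L = sqrt(1 + (y')^2) has no explicit y dependence, so ∂L/∂y = 0 and the Euler-Lagrange equation gives
    d/dx( y' / sqrt(1 + (y')^2) ) = 0  ⇒  y' / sqrt(1 + (y')^2) = const.
Hence y' is constant, so y(x) is affine.
Fitting the endpoints (-1, -6) and (7, 0):
    slope m = (0 − (-6)) / (7 − (-1)) = 3/4,
    intercept c = (-6) − m·(-1) = -21/4.
Extremal: y(x) = (3/4) x - 21/4.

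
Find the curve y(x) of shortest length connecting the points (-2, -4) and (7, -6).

Arc-length functional: J[y] = ∫ sqrt(1 + (y')^2) dx.
Lagrangian L = sqrt(1 + (y')^2) has no explicit y dependence, so ∂L/∂y = 0 and the Euler-Lagrange equation gives
    d/dx( y' / sqrt(1 + (y')^2) ) = 0  ⇒  y' / sqrt(1 + (y')^2) = const.
Hence y' is constant, so y(x) is affine.
Fitting the endpoints (-2, -4) and (7, -6):
    slope m = ((-6) − (-4)) / (7 − (-2)) = -2/9,
    intercept c = (-4) − m·(-2) = -40/9.
Extremal: y(x) = (-2/9) x - 40/9.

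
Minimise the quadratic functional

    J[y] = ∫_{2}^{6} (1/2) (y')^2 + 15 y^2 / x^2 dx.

The Lagrangian is L = (1/2) (y')^2 + 15 y^2 / x^2.
Compute ∂L/∂y = 30y/x^2, ∂L/∂y' = y'.
The Euler-Lagrange equation d/dx(∂L/∂y') − ∂L/∂y = 0 reduces to
    y'' − 30/x^2 · y = 0  (x > 0).
Its general solution is
    y(x) = A x^6 + B x^(-5),
with A, B fixed by the endpoint conditions.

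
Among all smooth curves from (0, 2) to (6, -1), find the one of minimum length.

Arc-length functional: J[y] = ∫ sqrt(1 + (y')^2) dx.
Lagrangian L = sqrt(1 + (y')^2) has no explicit y dependence, so ∂L/∂y = 0 and the Euler-Lagrange equation gives
    d/dx( y' / sqrt(1 + (y')^2) ) = 0  ⇒  y' / sqrt(1 + (y')^2) = const.
Hence y' is constant, so y(x) is affine.
Fitting the endpoints (0, 2) and (6, -1):
    slope m = ((-1) − 2) / (6 − 0) = -1/2,
    intercept c = 2 − m·0 = 2.
Extremal: y(x) = (-1/2) x + 2.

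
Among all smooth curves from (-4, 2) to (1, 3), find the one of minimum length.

Arc-length functional: J[y] = ∫ sqrt(1 + (y')^2) dx.
Lagrangian L = sqrt(1 + (y')^2) has no explicit y dependence, so ∂L/∂y = 0 and the Euler-Lagrange equation gives
    d/dx( y' / sqrt(1 + (y')^2) ) = 0  ⇒  y' / sqrt(1 + (y')^2) = const.
Hence y' is constant, so y(x) is affine.
Fitting the endpoints (-4, 2) and (1, 3):
    slope m = (3 − 2) / (1 − (-4)) = 1/5,
    intercept c = 2 − m·(-4) = 14/5.
Extremal: y(x) = (1/5) x + 14/5.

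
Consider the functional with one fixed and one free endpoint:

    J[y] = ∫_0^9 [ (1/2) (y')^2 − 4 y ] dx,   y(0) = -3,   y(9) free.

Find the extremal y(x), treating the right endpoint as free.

The Lagrangian L = (1/2) (y')^2 − 4 y gives
    ∂L/∂y = −4,   ∂L/∂y' = y'.
Euler-Lagrange: d/dx(y') − (−4) = 0, i.e. y'' + 4 = 0, so
    y(x) = −(4/2) x^2 + C1 x + C2.
Fixed left endpoint y(0) = -3 ⇒ C2 = -3.
The right endpoint x = 9 is free, so the natural (transversality) condition is ∂L/∂y' |_{x=9} = 0, i.e. y'(9) = 0.
Compute y'(x) = −4 x + C1, so y'(9) = −36 + C1 = 0 ⇒ C1 = 36.
Therefore the extremal is
    y(x) = −2 x^2 + 36 x − 3.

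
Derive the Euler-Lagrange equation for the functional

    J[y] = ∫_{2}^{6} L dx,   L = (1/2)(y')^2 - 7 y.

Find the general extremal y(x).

The Lagrangian is L = (1/2)(y')^2 - 7 y.
∂L/∂y = -7.
∂L/∂y' = y'.
The Euler-Lagrange equation d/dx(∂L/∂y') − ∂L/∂y = 0 becomes:
    y'' + 7 = 0
General solution: y(x) = -(7/2) x^2 + A x + B, where A and B are arbitrary constants fixed by the endpoint conditions.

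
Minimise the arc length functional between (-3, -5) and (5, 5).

Arc-length functional: J[y] = ∫ sqrt(1 + (y')^2) dx.
Lagrangian L = sqrt(1 + (y')^2) has no explicit y dependence, so ∂L/∂y = 0 and the Euler-Lagrange equation gives
    d/dx( y' / sqrt(1 + (y')^2) ) = 0  ⇒  y' / sqrt(1 + (y')^2) = const.
Hence y' is constant, so y(x) is affine.
Fitting the endpoints (-3, -5) and (5, 5):
    slope m = (5 − (-5)) / (5 − (-3)) = 5/4,
    intercept c = (-5) − m·(-3) = -5/4.
Extremal: y(x) = (5/4) x - 5/4.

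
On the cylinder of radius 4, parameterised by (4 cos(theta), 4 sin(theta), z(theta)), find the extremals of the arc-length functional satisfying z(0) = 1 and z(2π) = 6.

Parameterise the cylinder of radius R = 4 as
    r(θ) = (4 cos θ, 4 sin θ, z(θ)).
The arc-length element is
    ds = sqrt(16 + (dz/dθ)^2) dθ,
so the Lagrangian is L = sqrt(16 + z'^2).
L depends on z' only, not on z or θ, so ∂L/∂z = 0 and
    ∂L/∂z' = z' / sqrt(16 + z'^2).
The Euler-Lagrange equation gives
    d/dθ( z' / sqrt(16 + z'^2) ) = 0,
so z' is constant. Integrating once:
    z(θ) = a θ + b,
a helix on the cylinder (a straight line when the cylinder is unrolled). The constants a, b are determined by the endpoint conditions.
With endpoint conditions z(0) = 1 and z(2π) = 6: from z(0) = b we get b = 1, and a·2π + 1 = 6 gives a = 5/(2π), so
    z(θ) = (5/(2π)) θ + 1.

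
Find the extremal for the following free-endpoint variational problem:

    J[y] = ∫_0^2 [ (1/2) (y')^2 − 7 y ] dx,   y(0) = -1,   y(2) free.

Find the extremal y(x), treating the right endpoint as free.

The Lagrangian L = (1/2) (y')^2 − 7 y gives
    ∂L/∂y = −7,   ∂L/∂y' = y'.
Euler-Lagrange: d/dx(y') − (−7) = 0, i.e. y'' + 7 = 0, so
    y(x) = −(7/2) x^2 + C1 x + C2.
Fixed left endpoint y(0) = -1 ⇒ C2 = -1.
The right endpoint x = 2 is free, so the natural (transversality) condition is ∂L/∂y' |_{x=2} = 0, i.e. y'(2) = 0.
Compute y'(x) = −7 x + C1, so y'(2) = −14 + C1 = 0 ⇒ C1 = 14.
Therefore the extremal is
    y(x) = −(7/2) x^2 + 14 x − 1.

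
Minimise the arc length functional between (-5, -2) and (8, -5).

Arc-length functional: J[y] = ∫ sqrt(1 + (y')^2) dx.
Lagrangian L = sqrt(1 + (y')^2) has no explicit y dependence, so ∂L/∂y = 0 and the Euler-Lagrange equation gives
    d/dx( y' / sqrt(1 + (y')^2) ) = 0  ⇒  y' / sqrt(1 + (y')^2) = const.
Hence y' is constant, so y(x) is affine.
Fitting the endpoints (-5, -2) and (8, -5):
    slope m = ((-5) − (-2)) / (8 − (-5)) = -3/13,
    intercept c = (-2) − m·(-5) = -41/13.
Extremal: y(x) = (-3/13) x - 41/13.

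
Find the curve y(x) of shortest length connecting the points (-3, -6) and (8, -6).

Arc-length functional: J[y] = ∫ sqrt(1 + (y')^2) dx.
Lagrangian L = sqrt(1 + (y')^2) has no explicit y dependence, so ∂L/∂y = 0 and the Euler-Lagrange equation gives
    d/dx( y' / sqrt(1 + (y')^2) ) = 0  ⇒  y' / sqrt(1 + (y')^2) = const.
Hence y' is constant, so y(x) is affine.
Fitting the endpoints (-3, -6) and (8, -6):
    slope m = ((-6) − (-6)) / (8 − (-3)) = 0,
    intercept c = (-6) − m·(-3) = -6.
Extremal: y(x) = -6.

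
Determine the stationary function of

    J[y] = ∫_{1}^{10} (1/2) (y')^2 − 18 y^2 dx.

The Lagrangian is L = (1/2) (y')^2 − 18 y^2.
Compute ∂L/∂y = -36y, ∂L/∂y' = y'.
The Euler-Lagrange equation d/dx(∂L/∂y') − ∂L/∂y = 0 reduces to
    y'' + 36 y = 0.
Its general solution is
    y(x) = A sin(6x) + B cos(6x),
with A, B fixed by the endpoint conditions.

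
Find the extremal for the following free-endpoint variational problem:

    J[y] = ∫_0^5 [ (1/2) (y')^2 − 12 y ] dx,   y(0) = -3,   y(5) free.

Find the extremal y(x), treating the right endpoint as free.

The Lagrangian L = (1/2) (y')^2 − 12 y gives
    ∂L/∂y = −12,   ∂L/∂y' = y'.
Euler-Lagrange: d/dx(y') − (−12) = 0, i.e. y'' + 12 = 0, so
    y(x) = −(12/2) x^2 + C1 x + C2.
Fixed left endpoint y(0) = -3 ⇒ C2 = -3.
The right endpoint x = 5 is free, so the natural (transversality) condition is ∂L/∂y' |_{x=5} = 0, i.e. y'(5) = 0.
Compute y'(x) = −12 x + C1, so y'(5) = −60 + C1 = 0 ⇒ C1 = 60.
Therefore the extremal is
    y(x) = −6 x^2 + 60 x − 3.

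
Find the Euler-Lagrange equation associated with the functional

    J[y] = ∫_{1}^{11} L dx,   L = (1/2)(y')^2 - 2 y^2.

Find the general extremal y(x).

The Lagrangian is L = (1/2)(y')^2 - 2 y^2.
∂L/∂y = -4y.
∂L/∂y' = y'.
The Euler-Lagrange equation d/dx(∂L/∂y') − ∂L/∂y = 0 becomes:
    y'' + 4 y = 0
General solution: y(x) = A sin(2x) + B cos(2x), where A and B are arbitrary constants fixed by the endpoint conditions.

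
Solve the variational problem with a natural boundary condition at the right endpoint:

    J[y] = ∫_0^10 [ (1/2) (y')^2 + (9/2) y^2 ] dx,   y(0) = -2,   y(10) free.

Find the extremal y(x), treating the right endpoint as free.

The Lagrangian L = (1/2) (y')^2 + (9/2) y^2 gives
    ∂L/∂y = 9 y,   ∂L/∂y' = y'.
Euler-Lagrange: y'' − 9 y = 0.
With k = 3, the general solution is
    y(x) = A cosh(3 x) + B sinh(3 x).
Fixed left endpoint y(0) = -2 ⇒ A = -2.
The right endpoint x = 10 is free, so the natural (transversality) condition is ∂L/∂y' |_{x=10} = 0, i.e. y'(10) = 0.
Compute y'(x) = A k sinh(k x) + B k cosh(k x), so
    y'(10) = A k sinh(k·10) + B k cosh(k·10) = 0
    ⇒ B = −A tanh(k·10) = 2 tanh(3·10).
Therefore the extremal is
    y(x) = −2 cosh(3 x) + 2 tanh(3·10) sinh(3 x).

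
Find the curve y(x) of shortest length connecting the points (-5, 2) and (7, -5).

Arc-length functional: J[y] = ∫ sqrt(1 + (y')^2) dx.
Lagrangian L = sqrt(1 + (y')^2) has no explicit y dependence, so ∂L/∂y = 0 and the Euler-Lagrange equation gives
    d/dx( y' / sqrt(1 + (y')^2) ) = 0  ⇒  y' / sqrt(1 + (y')^2) = const.
Hence y' is constant, so y(x) is affine.
Fitting the endpoints (-5, 2) and (7, -5):
    slope m = ((-5) − 2) / (7 − (-5)) = -7/12,
    intercept c = 2 − m·(-5) = -11/12.
Extremal: y(x) = (-7/12) x - 11/12.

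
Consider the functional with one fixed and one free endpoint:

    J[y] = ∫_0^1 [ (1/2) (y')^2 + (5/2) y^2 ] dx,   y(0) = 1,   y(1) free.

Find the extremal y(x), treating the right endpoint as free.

The Lagrangian L = (1/2) (y')^2 + (5/2) y^2 gives
    ∂L/∂y = 5 y,   ∂L/∂y' = y'.
Euler-Lagrange: y'' − 5 y = 0.
With k = sqrt(5), the general solution is
    y(x) = A cosh(sqrt(5) x) + B sinh(sqrt(5) x).
Fixed left endpoint y(0) = 1 ⇒ A = 1.
The right endpoint x = 1 is free, so the natural (transversality) condition is ∂L/∂y' |_{x=1} = 0, i.e. y'(1) = 0.
Compute y'(x) = A k sinh(k x) + B k cosh(k x), so
    y'(1) = A k sinh(k·1) + B k cosh(k·1) = 0
    ⇒ B = −A tanh(k·1) = − tanh(sqrt(5)·1).
Therefore the extremal is
    y(x) = cosh(sqrt(5) x) − tanh(sqrt(5)·1) sinh(sqrt(5) x).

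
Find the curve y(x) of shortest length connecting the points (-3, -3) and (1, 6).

Arc-length functional: J[y] = ∫ sqrt(1 + (y')^2) dx.
Lagrangian L = sqrt(1 + (y')^2) has no explicit y dependence, so ∂L/∂y = 0 and the Euler-Lagrange equation gives
    d/dx( y' / sqrt(1 + (y')^2) ) = 0  ⇒  y' / sqrt(1 + (y')^2) = const.
Hence y' is constant, so y(x) is affine.
Fitting the endpoints (-3, -3) and (1, 6):
    slope m = (6 − (-3)) / (1 − (-3)) = 9/4,
    intercept c = (-3) − m·(-3) = 15/4.
Extremal: y(x) = (9/4) x + 15/4.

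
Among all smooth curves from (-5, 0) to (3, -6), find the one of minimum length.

Arc-length functional: J[y] = ∫ sqrt(1 + (y')^2) dx.
Lagrangian L = sqrt(1 + (y')^2) has no explicit y dependence, so ∂L/∂y = 0 and the Euler-Lagrange equation gives
    d/dx( y' / sqrt(1 + (y')^2) ) = 0  ⇒  y' / sqrt(1 + (y')^2) = const.
Hence y' is constant, so y(x) is affine.
Fitting the endpoints (-5, 0) and (3, -6):
    slope m = ((-6) − 0) / (3 − (-5)) = -3/4,
    intercept c = 0 − m·(-5) = -15/4.
Extremal: y(x) = (-3/4) x - 15/4.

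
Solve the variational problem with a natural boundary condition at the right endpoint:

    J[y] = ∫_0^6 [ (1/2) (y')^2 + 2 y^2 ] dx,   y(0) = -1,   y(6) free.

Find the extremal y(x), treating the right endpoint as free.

The Lagrangian L = (1/2) (y')^2 + 2 y^2 gives
    ∂L/∂y = 4 y,   ∂L/∂y' = y'.
Euler-Lagrange: y'' − 4 y = 0.
With k = 2, the general solution is
    y(x) = A cosh(2 x) + B sinh(2 x).
Fixed left endpoint y(0) = -1 ⇒ A = -1.
The right endpoint x = 6 is free, so the natural (transversality) condition is ∂L/∂y' |_{x=6} = 0, i.e. y'(6) = 0.
Compute y'(x) = A k sinh(k x) + B k cosh(k x), so
    y'(6) = A k sinh(k·6) + B k cosh(k·6) = 0
    ⇒ B = −A tanh(k·6) = tanh(2·6).
Therefore the extremal is
    y(x) = −cosh(2 x) + tanh(2·6) sinh(2 x).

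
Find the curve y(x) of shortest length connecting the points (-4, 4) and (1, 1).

Arc-length functional: J[y] = ∫ sqrt(1 + (y')^2) dx.
Lagrangian L = sqrt(1 + (y')^2) has no explicit y dependence, so ∂L/∂y = 0 and the Euler-Lagrange equation gives
    d/dx( y' / sqrt(1 + (y')^2) ) = 0  ⇒  y' / sqrt(1 + (y')^2) = const.
Hence y' is constant, so y(x) is affine.
Fitting the endpoints (-4, 4) and (1, 1):
    slope m = (1 − 4) / (1 − (-4)) = -3/5,
    intercept c = 4 − m·(-4) = 8/5.
Extremal: y(x) = (-3/5) x + 8/5.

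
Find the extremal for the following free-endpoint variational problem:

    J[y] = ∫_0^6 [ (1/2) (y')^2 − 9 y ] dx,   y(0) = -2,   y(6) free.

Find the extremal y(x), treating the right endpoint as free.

The Lagrangian L = (1/2) (y')^2 − 9 y gives
    ∂L/∂y = −9,   ∂L/∂y' = y'.
Euler-Lagrange: d/dx(y') − (−9) = 0, i.e. y'' + 9 = 0, so
    y(x) = −(9/2) x^2 + C1 x + C2.
Fixed left endpoint y(0) = -2 ⇒ C2 = -2.
The right endpoint x = 6 is free, so the natural (transversality) condition is ∂L/∂y' |_{x=6} = 0, i.e. y'(6) = 0.
Compute y'(x) = −9 x + C1, so y'(6) = −54 + C1 = 0 ⇒ C1 = 54.
Therefore the extremal is
    y(x) = −(9/2) x^2 + 54 x − 2.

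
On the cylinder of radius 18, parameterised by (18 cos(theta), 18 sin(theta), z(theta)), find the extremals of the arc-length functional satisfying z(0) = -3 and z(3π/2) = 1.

Parameterise the cylinder of radius R = 18 as
    r(θ) = (18 cos θ, 18 sin θ, z(θ)).
The arc-length element is
    ds = sqrt(324 + (dz/dθ)^2) dθ,
so the Lagrangian is L = sqrt(324 + z'^2).
L depends on z' only, not on z or θ, so ∂L/∂z = 0 and
    ∂L/∂z' = z' / sqrt(324 + z'^2).
The Euler-Lagrange equation gives
    d/dθ( z' / sqrt(324 + z'^2) ) = 0,
so z' is constant. Integrating once:
    z(θ) = a θ + b,
a helix on the cylinder (a straight line when the cylinder is unrolled). The constants a, b are determined by the endpoint conditions.
With endpoint conditions z(0) = -3 and z(3π/2) = 1: from z(0) = b we get b = -3, and a·3π/2 + -3 = 1 gives a = 8/(3π), so
    z(θ) = (8/(3π)) θ − 3.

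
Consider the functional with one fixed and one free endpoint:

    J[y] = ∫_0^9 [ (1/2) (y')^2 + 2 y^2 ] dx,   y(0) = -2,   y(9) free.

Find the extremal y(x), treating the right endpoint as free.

The Lagrangian L = (1/2) (y')^2 + 2 y^2 gives
    ∂L/∂y = 4 y,   ∂L/∂y' = y'.
Euler-Lagrange: y'' − 4 y = 0.
With k = 2, the general solution is
    y(x) = A cosh(2 x) + B sinh(2 x).
Fixed left endpoint y(0) = -2 ⇒ A = -2.
The right endpoint x = 9 is free, so the natural (transversality) condition is ∂L/∂y' |_{x=9} = 0, i.e. y'(9) = 0.
Compute y'(x) = A k sinh(k x) + B k cosh(k x), so
    y'(9) = A k sinh(k·9) + B k cosh(k·9) = 0
    ⇒ B = −A tanh(k·9) = 2 tanh(2·9).
Therefore the extremal is
    y(x) = −2 cosh(2 x) + 2 tanh(2·9) sinh(2 x).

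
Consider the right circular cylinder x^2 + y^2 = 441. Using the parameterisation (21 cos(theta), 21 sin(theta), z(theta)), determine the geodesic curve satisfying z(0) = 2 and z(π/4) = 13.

Parameterise the cylinder of radius R = 21 as
    r(θ) = (21 cos θ, 21 sin θ, z(θ)).
The arc-length element is
    ds = sqrt(441 + (dz/dθ)^2) dθ,
so the Lagrangian is L = sqrt(441 + z'^2).
L depends on z' only, not on z or θ, so ∂L/∂z = 0 and
    ∂L/∂z' = z' / sqrt(441 + z'^2).
The Euler-Lagrange equation gives
    d/dθ( z' / sqrt(441 + z'^2) ) = 0,
so z' is constant. Integrating once:
    z(θ) = a θ + b,
a helix on the cylinder (a straight line when the cylinder is unrolled). The constants a, b are determined by the endpoint conditions.
With endpoint conditions z(0) = 2 and z(π/4) = 13: from z(0) = b we get b = 2, and a·π/4 + 2 = 13 gives a = 44/π, so
    z(θ) = (44/π) θ + 2.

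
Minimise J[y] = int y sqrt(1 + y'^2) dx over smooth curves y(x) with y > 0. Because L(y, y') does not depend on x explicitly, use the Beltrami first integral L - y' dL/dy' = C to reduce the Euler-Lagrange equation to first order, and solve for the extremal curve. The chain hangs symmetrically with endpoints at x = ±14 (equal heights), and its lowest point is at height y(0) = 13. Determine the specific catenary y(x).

The Lagrangian L(y, y') = y sqrt(1 + y'^2) has no explicit x dependence, so the Beltrami identity applies:
    L − y' ∂L/∂y' = C.
Compute ∂L/∂y' = y · y' / sqrt(1 + y'^2). Then
    L − y' ∂L/∂y'
    = y sqrt(1 + y'^2) − y · y'^2 / sqrt(1 + y'^2)
    = y (1 + y'^2 − y'^2) / sqrt(1 + y'^2)
    = y / sqrt(1 + y'^2) = C.
Squaring gives y^2 = C^2 (1 + y'^2), i.e.
    y'^2 = y^2 / C^2 − 1.
Separating variables,
    dy / sqrt(y^2 − C^2) = dx / C,
and integrating gives arccosh(y / C) = (x − a)/C, so
    y(x) = C cosh((x − a)/C),
the catenary. The constants C and a are fixed by the two endpoint conditions (and, for the hanging-chain problem, the length constraint selects C).
Now fit the given data. The endpoints x = ±14 are symmetric at equal height, so the catenary is even about its minimum: a = 0 and y(x) = C cosh(x/C). The lowest point is y(0) = C cosh(0) = C, and we are told y(0) = 13, so C = 13. Therefore
    y(x) = 13 cosh(x/13),
and at the endpoints
    y(±14) = 13 cosh(14/13).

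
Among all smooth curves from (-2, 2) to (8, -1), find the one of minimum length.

Arc-length functional: J[y] = ∫ sqrt(1 + (y')^2) dx.
Lagrangian L = sqrt(1 + (y')^2) has no explicit y dependence, so ∂L/∂y = 0 and the Euler-Lagrange equation gives
    d/dx( y' / sqrt(1 + (y')^2) ) = 0  ⇒  y' / sqrt(1 + (y')^2) = const.
Hence y' is constant, so y(x) is affine.
Fitting the endpoints (-2, 2) and (8, -1):
    slope m = ((-1) − 2) / (8 − (-2)) = -3/10,
    intercept c = 2 − m·(-2) = 7/5.
Extremal: y(x) = (-3/10) x + 7/5.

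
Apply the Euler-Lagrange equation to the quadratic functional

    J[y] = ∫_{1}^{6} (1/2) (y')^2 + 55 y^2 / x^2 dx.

The Lagrangian is L = (1/2) (y')^2 + 55 y^2 / x^2.
Compute ∂L/∂y = 110y/x^2, ∂L/∂y' = y'.
The Euler-Lagrange equation d/dx(∂L/∂y') − ∂L/∂y = 0 reduces to
    y'' − 110/x^2 · y = 0  (x > 0).
Its general solution is
    y(x) = A x^11 + B x^(-10),
with A, B fixed by the endpoint conditions.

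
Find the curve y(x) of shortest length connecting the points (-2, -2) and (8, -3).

Arc-length functional: J[y] = ∫ sqrt(1 + (y')^2) dx.
Lagrangian L = sqrt(1 + (y')^2) has no explicit y dependence, so ∂L/∂y = 0 and the Euler-Lagrange equation gives
    d/dx( y' / sqrt(1 + (y')^2) ) = 0  ⇒  y' / sqrt(1 + (y')^2) = const.
Hence y' is constant, so y(x) is affine.
Fitting the endpoints (-2, -2) and (8, -3):
    slope m = ((-3) − (-2)) / (8 − (-2)) = -1/10,
    intercept c = (-2) − m·(-2) = -11/5.
Extremal: y(x) = (-1/10) x - 11/5.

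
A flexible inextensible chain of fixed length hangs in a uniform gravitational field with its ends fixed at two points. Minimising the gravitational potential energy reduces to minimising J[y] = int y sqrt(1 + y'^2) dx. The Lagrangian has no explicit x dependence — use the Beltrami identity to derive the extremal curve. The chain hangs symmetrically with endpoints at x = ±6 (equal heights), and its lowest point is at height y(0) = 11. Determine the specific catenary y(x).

The Lagrangian L(y, y') = y sqrt(1 + y'^2) has no explicit x dependence, so the Beltrami identity applies:
    L − y' ∂L/∂y' = C.
Compute ∂L/∂y' = y · y' / sqrt(1 + y'^2). Then
    L − y' ∂L/∂y'
    = y sqrt(1 + y'^2) − y · y'^2 / sqrt(1 + y'^2)
    = y (1 + y'^2 − y'^2) / sqrt(1 + y'^2)
    = y / sqrt(1 + y'^2) = C.
Squaring gives y^2 = C^2 (1 + y'^2), i.e.
    y'^2 = y^2 / C^2 − 1.
Separating variables,
    dy / sqrt(y^2 − C^2) = dx / C,
and integrating gives arccosh(y / C) = (x − a)/C, so
    y(x) = C cosh((x − a)/C),
the catenary. The constants C and a are fixed by the two endpoint conditions (and, for the hanging-chain problem, the length constraint selects C).
Now fit the given data. The endpoints x = ±6 are symmetric at equal height, so the catenary is even about its minimum: a = 0 and y(x) = C cosh(x/C). The lowest point is y(0) = C cosh(0) = C, and we are told y(0) = 11, so C = 11. Therefore
    y(x) = 11 cosh(x/11),
and at the endpoints
    y(±6) = 11 cosh(6/11).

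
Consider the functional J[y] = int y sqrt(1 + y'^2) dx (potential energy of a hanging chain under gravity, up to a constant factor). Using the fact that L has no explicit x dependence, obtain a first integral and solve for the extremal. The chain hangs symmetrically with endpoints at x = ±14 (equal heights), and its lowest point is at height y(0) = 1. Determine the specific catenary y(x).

The Lagrangian L(y, y') = y sqrt(1 + y'^2) has no explicit x dependence, so the Beltrami identity applies:
    L − y' ∂L/∂y' = C.
Compute ∂L/∂y' = y · y' / sqrt(1 + y'^2). Then
    L − y' ∂L/∂y'
    = y sqrt(1 + y'^2) − y · y'^2 / sqrt(1 + y'^2)
    = y (1 + y'^2 − y'^2) / sqrt(1 + y'^2)
    = y / sqrt(1 + y'^2) = C.
Squaring gives y^2 = C^2 (1 + y'^2), i.e.
    y'^2 = y^2 / C^2 − 1.
Separating variables,
    dy / sqrt(y^2 − C^2) = dx / C,
and integrating gives arccosh(y / C) = (x − a)/C, so
    y(x) = C cosh((x − a)/C),
the catenary. The constants C and a are fixed by the two endpoint conditions (and, for the hanging-chain problem, the length constraint selects C).
Now fit the given data. The endpoints x = ±14 are symmetric at equal height, so the catenary is even about its minimum: a = 0 and y(x) = C cosh(x/C). The lowest point is y(0) = C cosh(0) = C, and we are told y(0) = 1, so C = 1. Therefore
    y(x) = cosh(x),
and at the endpoints
    y(±14) = cosh(14).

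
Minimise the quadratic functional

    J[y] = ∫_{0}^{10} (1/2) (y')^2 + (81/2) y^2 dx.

The Lagrangian is L = (1/2) (y')^2 + (81/2) y^2.
Compute ∂L/∂y = 81y, ∂L/∂y' = y'.
The Euler-Lagrange equation d/dx(∂L/∂y') − ∂L/∂y = 0 reduces to
    y'' − 81 y = 0.
Its general solution is
    y(x) = A e^(9x) + B e^(−9x),
with A, B fixed by the endpoint conditions.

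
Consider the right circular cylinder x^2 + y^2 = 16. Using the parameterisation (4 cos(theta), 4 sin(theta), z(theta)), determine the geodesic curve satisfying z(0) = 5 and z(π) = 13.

Parameterise the cylinder of radius R = 4 as
    r(θ) = (4 cos θ, 4 sin θ, z(θ)).
The arc-length element is
    ds = sqrt(16 + (dz/dθ)^2) dθ,
so the Lagrangian is L = sqrt(16 + z'^2).
L depends on z' only, not on z or θ, so ∂L/∂z = 0 and
    ∂L/∂z' = z' / sqrt(16 + z'^2).
The Euler-Lagrange equation gives
    d/dθ( z' / sqrt(16 + z'^2) ) = 0,
so z' is constant. Integrating once:
    z(θ) = a θ + b,
a helix on the cylinder (a straight line when the cylinder is unrolled). The constants a, b are determined by the endpoint conditions.
With endpoint conditions z(0) = 5 and z(π) = 13: from z(0) = b we get b = 5, and a·π + 5 = 13 gives a = 8/π, so
    z(θ) = (8/π) θ + 5.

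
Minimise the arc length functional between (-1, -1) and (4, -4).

Arc-length functional: J[y] = ∫ sqrt(1 + (y')^2) dx.
Lagrangian L = sqrt(1 + (y')^2) has no explicit y dependence, so ∂L/∂y = 0 and the Euler-Lagrange equation gives
    d/dx( y' / sqrt(1 + (y')^2) ) = 0  ⇒  y' / sqrt(1 + (y')^2) = const.
Hence y' is constant, so y(x) is affine.
Fitting the endpoints (-1, -1) and (4, -4):
    slope m = ((-4) − (-1)) / (4 − (-1)) = -3/5,
    intercept c = (-1) − m·(-1) = -8/5.
Extremal: y(x) = (-3/5) x - 8/5.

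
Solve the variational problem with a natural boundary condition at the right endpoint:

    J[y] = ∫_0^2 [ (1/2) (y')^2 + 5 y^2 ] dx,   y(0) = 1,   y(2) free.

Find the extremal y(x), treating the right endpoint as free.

The Lagrangian L = (1/2) (y')^2 + 5 y^2 gives
    ∂L/∂y = 10 y,   ∂L/∂y' = y'.
Euler-Lagrange: y'' − 10 y = 0.
With k = sqrt(10), the general solution is
    y(x) = A cosh(sqrt(10) x) + B sinh(sqrt(10) x).
Fixed left endpoint y(0) = 1 ⇒ A = 1.
The right endpoint x = 2 is free, so the natural (transversality) condition is ∂L/∂y' |_{x=2} = 0, i.e. y'(2) = 0.
Compute y'(x) = A k sinh(k x) + B k cosh(k x), so
    y'(2) = A k sinh(k·2) + B k cosh(k·2) = 0
    ⇒ B = −A tanh(k·2) = − tanh(sqrt(10)·2).
Therefore the extremal is
    y(x) = cosh(sqrt(10) x) − tanh(sqrt(10)·2) sinh(sqrt(10) x).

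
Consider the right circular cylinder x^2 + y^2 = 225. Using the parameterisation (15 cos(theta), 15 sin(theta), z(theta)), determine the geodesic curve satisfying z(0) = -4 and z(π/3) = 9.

Parameterise the cylinder of radius R = 15 as
    r(θ) = (15 cos θ, 15 sin θ, z(θ)).
The arc-length element is
    ds = sqrt(225 + (dz/dθ)^2) dθ,
so the Lagrangian is L = sqrt(225 + z'^2).
L depends on z' only, not on z or θ, so ∂L/∂z = 0 and
    ∂L/∂z' = z' / sqrt(225 + z'^2).
The Euler-Lagrange equation gives
    d/dθ( z' / sqrt(225 + z'^2) ) = 0,
so z' is constant. Integrating once:
    z(θ) = a θ + b,
a helix on the cylinder (a straight line when the cylinder is unrolled). The constants a, b are determined by the endpoint conditions.
With endpoint conditions z(0) = -4 and z(π/3) = 9: from z(0) = b we get b = -4, and a·π/3 + -4 = 9 gives a = 39/π, so
    z(θ) = (39/π) θ − 4.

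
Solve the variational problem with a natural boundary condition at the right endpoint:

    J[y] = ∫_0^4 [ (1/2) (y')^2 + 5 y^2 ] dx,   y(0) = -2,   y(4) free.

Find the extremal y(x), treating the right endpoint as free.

The Lagrangian L = (1/2) (y')^2 + 5 y^2 gives
    ∂L/∂y = 10 y,   ∂L/∂y' = y'.
Euler-Lagrange: y'' − 10 y = 0.
With k = sqrt(10), the general solution is
    y(x) = A cosh(sqrt(10) x) + B sinh(sqrt(10) x).
Fixed left endpoint y(0) = -2 ⇒ A = -2.
The right endpoint x = 4 is free, so the natural (transversality) condition is ∂L/∂y' |_{x=4} = 0, i.e. y'(4) = 0.
Compute y'(x) = A k sinh(k x) + B k cosh(k x), so
    y'(4) = A k sinh(k·4) + B k cosh(k·4) = 0
    ⇒ B = −A tanh(k·4) = 2 tanh(sqrt(10)·4).
Therefore the extremal is
    y(x) = −2 cosh(sqrt(10) x) + 2 tanh(sqrt(10)·4) sinh(sqrt(10) x).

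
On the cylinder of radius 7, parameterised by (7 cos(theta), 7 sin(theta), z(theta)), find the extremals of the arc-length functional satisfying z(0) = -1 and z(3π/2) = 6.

Parameterise the cylinder of radius R = 7 as
    r(θ) = (7 cos θ, 7 sin θ, z(θ)).
The arc-length element is
    ds = sqrt(49 + (dz/dθ)^2) dθ,
so the Lagrangian is L = sqrt(49 + z'^2).
L depends on z' only, not on z or θ, so ∂L/∂z = 0 and
    ∂L/∂z' = z' / sqrt(49 + z'^2).
The Euler-Lagrange equation gives
    d/dθ( z' / sqrt(49 + z'^2) ) = 0,
so z' is constant. Integrating once:
    z(θ) = a θ + b,
a helix on the cylinder (a straight line when the cylinder is unrolled). The constants a, b are determined by the endpoint conditions.
With endpoint conditions z(0) = -1 and z(3π/2) = 6: from z(0) = b we get b = -1, and a·3π/2 + -1 = 6 gives a = 14/(3π), so
    z(θ) = (14/(3π)) θ − 1.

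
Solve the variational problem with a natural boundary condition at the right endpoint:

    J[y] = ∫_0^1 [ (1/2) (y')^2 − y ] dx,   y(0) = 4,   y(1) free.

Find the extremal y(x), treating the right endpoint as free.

The Lagrangian L = (1/2) (y')^2 − y gives
    ∂L/∂y = −1,   ∂L/∂y' = y'.
Euler-Lagrange: d/dx(y') − (−1) = 0, i.e. y'' + 1 = 0, so
    y(x) = −(1/2) x^2 + C1 x + C2.
Fixed left endpoint y(0) = 4 ⇒ C2 = 4.
The right endpoint x = 1 is free, so the natural (transversality) condition is ∂L/∂y' |_{x=1} = 0, i.e. y'(1) = 0.
Compute y'(x) = −1 x + C1, so y'(1) = −1 + C1 = 0 ⇒ C1 = 1.
Therefore the extremal is
    y(x) = −x^2/2 + x + 4.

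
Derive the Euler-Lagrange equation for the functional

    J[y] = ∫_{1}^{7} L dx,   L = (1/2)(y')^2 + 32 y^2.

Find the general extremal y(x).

The Lagrangian is L = (1/2)(y')^2 + 32 y^2.
∂L/∂y = 64y.
∂L/∂y' = y'.
The Euler-Lagrange equation d/dx(∂L/∂y') − ∂L/∂y = 0 becomes:
    y'' - 64 y = 0
General solution: y(x) = A e^(8x) + B e^(-8x), where A and B are arbitrary constants fixed by the endpoint conditions.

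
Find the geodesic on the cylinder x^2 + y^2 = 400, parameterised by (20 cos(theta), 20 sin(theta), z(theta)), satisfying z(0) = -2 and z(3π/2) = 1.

Parameterise the cylinder of radius R = 20 as
    r(θ) = (20 cos θ, 20 sin θ, z(θ)).
The arc-length element is
    ds = sqrt(400 + (dz/dθ)^2) dθ,
so the Lagrangian is L = sqrt(400 + z'^2).
L depends on z' only, not on z or θ, so ∂L/∂z = 0 and
    ∂L/∂z' = z' / sqrt(400 + z'^2).
The Euler-Lagrange equation gives
    d/dθ( z' / sqrt(400 + z'^2) ) = 0,
so z' is constant. Integrating once:
    z(θ) = a θ + b,
a helix on the cylinder (a straight line when the cylinder is unrolled). The constants a, b are determined by the endpoint conditions.
With endpoint conditions z(0) = -2 and z(3π/2) = 1: from z(0) = b we get b = -2, and a·3π/2 + -2 = 1 gives a = 2/π, so
    z(θ) = (2/π) θ − 2.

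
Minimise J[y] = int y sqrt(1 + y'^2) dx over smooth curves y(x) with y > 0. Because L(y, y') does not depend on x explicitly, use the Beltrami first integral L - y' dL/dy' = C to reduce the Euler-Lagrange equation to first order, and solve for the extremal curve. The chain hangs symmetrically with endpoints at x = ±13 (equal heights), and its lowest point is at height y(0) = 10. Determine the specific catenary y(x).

The Lagrangian L(y, y') = y sqrt(1 + y'^2) has no explicit x dependence, so the Beltrami identity applies:
    L − y' ∂L/∂y' = C.
Compute ∂L/∂y' = y · y' / sqrt(1 + y'^2). Then
    L − y' ∂L/∂y'
    = y sqrt(1 + y'^2) − y · y'^2 / sqrt(1 + y'^2)
    = y (1 + y'^2 − y'^2) / sqrt(1 + y'^2)
    = y / sqrt(1 + y'^2) = C.
Squaring gives y^2 = C^2 (1 + y'^2), i.e.
    y'^2 = y^2 / C^2 − 1.
Separating variables,
    dy / sqrt(y^2 − C^2) = dx / C,
and integrating gives arccosh(y / C) = (x − a)/C, so
    y(x) = C cosh((x − a)/C),
the catenary. The constants C and a are fixed by the two endpoint conditions (and, for the hanging-chain problem, the length constraint selects C).
Now fit the given data. The endpoints x = ±13 are symmetric at equal height, so the catenary is even about its minimum: a = 0 and y(x) = C cosh(x/C). The lowest point is y(0) = C cosh(0) = C, and we are told y(0) = 10, so C = 10. Therefore
    y(x) = 10 cosh(x/10),
and at the endpoints
    y(±13) = 10 cosh(13/10).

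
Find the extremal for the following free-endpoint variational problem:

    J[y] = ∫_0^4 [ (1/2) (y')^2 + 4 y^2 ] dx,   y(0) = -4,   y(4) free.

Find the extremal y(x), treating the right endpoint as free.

The Lagrangian L = (1/2) (y')^2 + 4 y^2 gives
    ∂L/∂y = 8 y,   ∂L/∂y' = y'.
Euler-Lagrange: y'' − 8 y = 0.
With k = sqrt(8), the general solution is
    y(x) = A cosh(sqrt(8) x) + B sinh(sqrt(8) x).
Fixed left endpoint y(0) = -4 ⇒ A = -4.
The right endpoint x = 4 is free, so the natural (transversality) condition is ∂L/∂y' |_{x=4} = 0, i.e. y'(4) = 0.
Compute y'(x) = A k sinh(k x) + B k cosh(k x), so
    y'(4) = A k sinh(k·4) + B k cosh(k·4) = 0
    ⇒ B = −A tanh(k·4) = 4 tanh(sqrt(8)·4).
Therefore the extremal is
    y(x) = −4 cosh(sqrt(8) x) + 4 tanh(sqrt(8)·4) sinh(sqrt(8) x).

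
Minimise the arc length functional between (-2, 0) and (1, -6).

Arc-length functional: J[y] = ∫ sqrt(1 + (y')^2) dx.
Lagrangian L = sqrt(1 + (y')^2) has no explicit y dependence, so ∂L/∂y = 0 and the Euler-Lagrange equation gives
    d/dx( y' / sqrt(1 + (y')^2) ) = 0  ⇒  y' / sqrt(1 + (y')^2) = const.
Hence y' is constant, so y(x) is affine.
Fitting the endpoints (-2, 0) and (1, -6):
    slope m = ((-6) − 0) / (1 − (-2)) = -2,
    intercept c = 0 − m·(-2) = -4.
Extremal: y(x) = -2 x - 4.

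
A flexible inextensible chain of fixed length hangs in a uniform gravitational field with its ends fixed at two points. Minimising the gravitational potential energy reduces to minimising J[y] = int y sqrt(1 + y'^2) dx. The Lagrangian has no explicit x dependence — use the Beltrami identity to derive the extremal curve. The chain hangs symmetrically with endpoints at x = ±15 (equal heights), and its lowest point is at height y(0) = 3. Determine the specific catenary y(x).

The Lagrangian L(y, y') = y sqrt(1 + y'^2) has no explicit x dependence, so the Beltrami identity applies:
    L − y' ∂L/∂y' = C.
Compute ∂L/∂y' = y · y' / sqrt(1 + y'^2). Then
    L − y' ∂L/∂y'
    = y sqrt(1 + y'^2) − y · y'^2 / sqrt(1 + y'^2)
    = y (1 + y'^2 − y'^2) / sqrt(1 + y'^2)
    = y / sqrt(1 + y'^2) = C.
Squaring gives y^2 = C^2 (1 + y'^2), i.e.
    y'^2 = y^2 / C^2 − 1.
Separating variables,
    dy / sqrt(y^2 − C^2) = dx / C,
and integrating gives arccosh(y / C) = (x − a)/C, so
    y(x) = C cosh((x − a)/C),
the catenary. The constants C and a are fixed by the two endpoint conditions (and, for the hanging-chain problem, the length constraint selects C).
Now fit the given data. The endpoints x = ±15 are symmetric at equal height, so the catenary is even about its minimum: a = 0 and y(x) = C cosh(x/C). The lowest point is y(0) = C cosh(0) = C, and we are told y(0) = 3, so C = 3. Therefore
    y(x) = 3 cosh(x/3),
and at the endpoints
    y(±15) = 3 cosh(15/3).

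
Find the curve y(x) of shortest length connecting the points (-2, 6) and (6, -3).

Arc-length functional: J[y] = ∫ sqrt(1 + (y')^2) dx.
Lagrangian L = sqrt(1 + (y')^2) has no explicit y dependence, so ∂L/∂y = 0 and the Euler-Lagrange equation gives
    d/dx( y' / sqrt(1 + (y')^2) ) = 0  ⇒  y' / sqrt(1 + (y')^2) = const.
Hence y' is constant, so y(x) is affine.
Fitting the endpoints (-2, 6) and (6, -3):
    slope m = ((-3) − 6) / (6 − (-2)) = -9/8,
    intercept c = 6 − m·(-2) = 15/4.
Extremal: y(x) = (-9/8) x + 15/4.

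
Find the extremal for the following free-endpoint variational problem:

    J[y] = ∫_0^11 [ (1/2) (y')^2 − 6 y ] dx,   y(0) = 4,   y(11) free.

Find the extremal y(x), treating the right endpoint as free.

The Lagrangian L = (1/2) (y')^2 − 6 y gives
    ∂L/∂y = −6,   ∂L/∂y' = y'.
Euler-Lagrange: d/dx(y') − (−6) = 0, i.e. y'' + 6 = 0, so
    y(x) = −(6/2) x^2 + C1 x + C2.
Fixed left endpoint y(0) = 4 ⇒ C2 = 4.
The right endpoint x = 11 is free, so the natural (transversality) condition is ∂L/∂y' |_{x=11} = 0, i.e. y'(11) = 0.
Compute y'(x) = −6 x + C1, so y'(11) = −66 + C1 = 0 ⇒ C1 = 66.
Therefore the extremal is
    y(x) = −3 x^2 + 66 x + 4.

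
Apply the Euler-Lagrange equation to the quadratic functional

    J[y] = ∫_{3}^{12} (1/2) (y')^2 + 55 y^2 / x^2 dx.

The Lagrangian is L = (1/2) (y')^2 + 55 y^2 / x^2.
Compute ∂L/∂y = 110y/x^2, ∂L/∂y' = y'.
The Euler-Lagrange equation d/dx(∂L/∂y') − ∂L/∂y = 0 reduces to
    y'' − 110/x^2 · y = 0  (x > 0).
Its general solution is
    y(x) = A x^11 + B x^(-10),
with A, B fixed by the endpoint conditions.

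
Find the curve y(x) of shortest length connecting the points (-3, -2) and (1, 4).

Arc-length functional: J[y] = ∫ sqrt(1 + (y')^2) dx.
Lagrangian L = sqrt(1 + (y')^2) has no explicit y dependence, so ∂L/∂y = 0 and the Euler-Lagrange equation gives
    d/dx( y' / sqrt(1 + (y')^2) ) = 0  ⇒  y' / sqrt(1 + (y')^2) = const.
Hence y' is constant, so y(x) is affine.
Fitting the endpoints (-3, -2) and (1, 4):
    slope m = (4 − (-2)) / (1 − (-3)) = 3/2,
    intercept c = (-2) − m·(-3) = 5/2.
Extremal: y(x) = (3/2) x + 5/2.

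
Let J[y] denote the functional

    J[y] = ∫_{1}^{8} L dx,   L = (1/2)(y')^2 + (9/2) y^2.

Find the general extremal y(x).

The Lagrangian is L = (1/2)(y')^2 + (9/2) y^2.
∂L/∂y = 9y.
∂L/∂y' = y'.
The Euler-Lagrange equation d/dx(∂L/∂y') − ∂L/∂y = 0 becomes:
    y'' - 9 y = 0
General solution: y(x) = A e^(3x) + B e^(-3x), where A and B are arbitrary constants fixed by the endpoint conditions.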